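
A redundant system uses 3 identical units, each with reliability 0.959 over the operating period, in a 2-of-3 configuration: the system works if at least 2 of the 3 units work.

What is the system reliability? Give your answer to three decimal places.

R = Σ_{i=2}^{3} C(3,i) p^i (1−p)^{3−i} with p = 0.959
C(3,2)·0.959^2·0.041^1 = 0.11312
C(3,3)·0.959^3·0.041^0 = 0.88197
Sum = 0.995

0.995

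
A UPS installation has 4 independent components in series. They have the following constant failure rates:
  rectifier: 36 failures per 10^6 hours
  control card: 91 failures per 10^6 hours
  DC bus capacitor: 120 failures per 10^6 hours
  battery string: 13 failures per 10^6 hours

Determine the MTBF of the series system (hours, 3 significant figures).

Series of exponential components: λ_sys = Σ λ_i
λ_sys = 0.000036 + 0.000091 + 0.00012 + 0.000013 = 2.6000e-04 /h
MTBF = 1 / λ_sys = 3850 h

3850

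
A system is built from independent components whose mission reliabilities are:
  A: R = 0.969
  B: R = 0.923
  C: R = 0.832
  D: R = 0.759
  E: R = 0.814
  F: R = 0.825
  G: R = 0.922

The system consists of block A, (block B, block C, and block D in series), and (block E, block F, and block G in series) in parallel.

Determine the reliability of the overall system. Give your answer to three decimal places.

0.995

Series (B, C, and D): 0.92300 × 0.83200 × 0.75900 = 0.58286
Series (E, F, and G): 0.81400 × 0.82500 × 0.92200 = 0.61917
Parallel (A, [0.58286], and [0.61917]): 1 − (1 − 0.96900)(1 − 0.58286)(1 − 0.61917) = 0.995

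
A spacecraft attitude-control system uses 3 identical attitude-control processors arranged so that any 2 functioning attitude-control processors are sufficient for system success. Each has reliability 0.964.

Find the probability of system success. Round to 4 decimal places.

R = Σ_{i=2}^{3} C(3,i) p^i (1−p)^{3−i} with p = 0.964
C(3,2)·0.964^2·0.036^1 = 0.100364
C(3,3)·0.964^3·0.036^0 = 0.895841
Sum = 0.9962

0.9962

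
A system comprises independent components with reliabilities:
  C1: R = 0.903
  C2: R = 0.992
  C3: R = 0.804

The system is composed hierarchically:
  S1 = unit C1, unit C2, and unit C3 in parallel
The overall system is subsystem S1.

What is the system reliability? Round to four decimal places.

0.9998

Parallel (C1, C2, and C3): 1 − (1 − 0.903000)(1 − 0.992000)(1 − 0.804000) = 0.9998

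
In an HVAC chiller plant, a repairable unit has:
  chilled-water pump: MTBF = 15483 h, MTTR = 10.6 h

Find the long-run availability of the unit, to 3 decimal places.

A(chilled-water pump) = MTBF/(MTBF+MTTR) = 15483/(15483+10.6) = 0.999

0.999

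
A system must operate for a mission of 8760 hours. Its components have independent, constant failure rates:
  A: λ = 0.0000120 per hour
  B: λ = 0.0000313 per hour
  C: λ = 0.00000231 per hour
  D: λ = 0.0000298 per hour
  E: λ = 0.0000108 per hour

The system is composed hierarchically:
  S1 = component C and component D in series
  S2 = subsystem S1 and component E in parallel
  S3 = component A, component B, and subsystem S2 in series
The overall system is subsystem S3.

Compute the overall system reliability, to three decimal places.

0.669

R(A) = exp(−0.0000120 × 8760) = 0.90022
R(B) = exp(−0.0000313 × 8760) = 0.76019
R(C) = exp(−0.00000231 × 8760) = 0.97997
R(D) = exp(−0.0000298 × 8760) = 0.77024
R(E) = exp(−0.0000108 × 8760) = 0.90973
Series (C and D): 0.97997 × 0.77024 = 0.75481
Parallel ([0.75481] and E): 1 − (1 − 0.75481)(1 − 0.90973) = 0.97787
Series (A, B, and [0.97787]): 0.90022 × 0.76019 × 0.97787 = 0.669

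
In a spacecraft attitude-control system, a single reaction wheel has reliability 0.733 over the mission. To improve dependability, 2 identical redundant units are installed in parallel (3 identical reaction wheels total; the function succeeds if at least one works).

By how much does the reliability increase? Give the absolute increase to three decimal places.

R_before = 0.733
R_after = 1 − (1 − 0.733)^3 = 0.981
ΔR = 0.981 − 0.733 = 0.248

0.248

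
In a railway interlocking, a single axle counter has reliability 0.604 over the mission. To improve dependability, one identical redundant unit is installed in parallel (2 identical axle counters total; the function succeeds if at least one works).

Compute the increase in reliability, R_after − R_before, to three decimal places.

R_before = 0.604
R_after = 1 − (1 − 0.604)^2 = 0.843
ΔR = 0.843 − 0.604 = 0.239

0.239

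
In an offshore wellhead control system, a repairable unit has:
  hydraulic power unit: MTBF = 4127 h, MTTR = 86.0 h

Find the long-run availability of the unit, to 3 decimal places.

A(hydraulic power unit) = MTBF/(MTBF+MTTR) = 4127/(4127+86.0) = 0.980

0.980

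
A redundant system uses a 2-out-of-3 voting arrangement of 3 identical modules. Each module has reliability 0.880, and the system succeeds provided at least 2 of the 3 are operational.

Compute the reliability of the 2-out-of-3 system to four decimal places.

R = Σ_{i=2}^{3} C(3,i) p^i (1−p)^{3−i} with p = 0.880
C(3,2)·0.880^2·0.120^1 = 0.278784
C(3,3)·0.880^3·0.120^0 = 0.681472
Sum = 0.9603

0.9603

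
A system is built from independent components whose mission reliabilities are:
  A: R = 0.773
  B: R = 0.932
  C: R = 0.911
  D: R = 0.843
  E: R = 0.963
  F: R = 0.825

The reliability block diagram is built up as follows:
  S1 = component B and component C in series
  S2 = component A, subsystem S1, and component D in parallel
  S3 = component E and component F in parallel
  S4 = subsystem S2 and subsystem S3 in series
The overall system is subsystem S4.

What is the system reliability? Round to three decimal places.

0.988

Series (B and C): 0.93200 × 0.91100 = 0.84905
Parallel (A, [0.84905], and D): 1 − (1 − 0.77300)(1 − 0.84905)(1 − 0.84300) = 0.99462
Parallel (E and F): 1 − (1 − 0.96300)(1 − 0.82500) = 0.99353
Series ([0.99462] and [0.99353]): 0.99462 × 0.99353 = 0.988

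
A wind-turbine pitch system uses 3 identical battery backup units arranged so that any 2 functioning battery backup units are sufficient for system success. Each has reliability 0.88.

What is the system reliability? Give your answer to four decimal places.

0.9603

R = Σ_{i=2}^{3} C(3,i) p^i (1−p)^{3−i} with p = 0.88
C(3,2)·0.88^2·0.12^1 = 0.278784
C(3,3)·0.88^3·0.12^0 = 0.681472
Sum = 0.9603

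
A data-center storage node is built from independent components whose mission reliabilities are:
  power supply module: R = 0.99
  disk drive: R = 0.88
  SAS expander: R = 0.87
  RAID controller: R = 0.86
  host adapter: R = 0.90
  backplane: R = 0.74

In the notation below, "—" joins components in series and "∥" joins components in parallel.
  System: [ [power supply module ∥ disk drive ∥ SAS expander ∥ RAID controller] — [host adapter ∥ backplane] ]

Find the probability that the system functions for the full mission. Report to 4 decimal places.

Parallel (power supply module, disk drive, SAS expander, and RAID controller): 1 − (1 − 0.990000)(1 − 0.880000)(1 − 0.870000)(1 − 0.860000) = 0.999978
Parallel (host adapter and backplane): 1 − (1 − 0.900000)(1 − 0.740000) = 0.974000
Series ([0.999978] and [0.974000]): 0.999978 × 0.974000 = 0.9740

0.9740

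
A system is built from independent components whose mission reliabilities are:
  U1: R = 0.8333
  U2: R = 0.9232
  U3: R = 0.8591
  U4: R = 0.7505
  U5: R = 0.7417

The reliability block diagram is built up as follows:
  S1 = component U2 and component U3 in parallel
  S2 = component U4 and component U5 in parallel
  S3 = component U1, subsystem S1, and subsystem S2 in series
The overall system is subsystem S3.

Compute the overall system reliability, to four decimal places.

Parallel (U2 and U3): 1 − (1 − 0.923200)(1 − 0.859100) = 0.989179
Parallel (U4 and U5): 1 − (1 − 0.750500)(1 − 0.741700) = 0.935554
Series (U1, [0.989179], and [0.935554]): 0.833300 × 0.989179 × 0.935554 = 0.7712

0.7712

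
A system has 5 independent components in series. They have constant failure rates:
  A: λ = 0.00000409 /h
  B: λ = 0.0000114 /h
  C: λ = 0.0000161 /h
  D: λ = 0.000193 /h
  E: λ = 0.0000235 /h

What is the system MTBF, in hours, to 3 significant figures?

Series of exponential components: λ_sys = Σ λ_i
λ_sys = 0.00000409 + 0.0000114 + 0.0000161 + 0.000193 + 0.0000235 = 2.4809e-04 /h
MTBF = 1 / λ_sys = 4030 h

4030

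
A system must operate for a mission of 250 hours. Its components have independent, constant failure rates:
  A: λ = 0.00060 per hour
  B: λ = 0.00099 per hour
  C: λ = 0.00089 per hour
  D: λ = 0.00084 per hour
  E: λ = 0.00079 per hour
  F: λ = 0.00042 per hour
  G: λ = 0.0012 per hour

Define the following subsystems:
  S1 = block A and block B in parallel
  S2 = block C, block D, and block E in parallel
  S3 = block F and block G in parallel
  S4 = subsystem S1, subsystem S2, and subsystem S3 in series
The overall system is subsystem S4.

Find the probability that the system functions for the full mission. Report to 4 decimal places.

R(A) = exp(−0.00060 × 250) = 0.860708
R(B) = exp(−0.00099 × 250) = 0.780750
R(C) = exp(−0.00089 × 250) = 0.800515
R(D) = exp(−0.00084 × 250) = 0.810584
R(E) = exp(−0.00079 × 250) = 0.820780
R(F) = exp(−0.00042 × 250) = 0.900325
R(G) = exp(−0.0012 × 250) = 0.740818
Parallel (A and B): 1 − (1 − 0.860708)(1 − 0.780750) = 0.969460
Parallel (C, D, and E): 1 − (1 − 0.800515)(1 − 0.810584)(1 − 0.820780) = 0.993228
Parallel (F and G): 1 − (1 − 0.900325)(1 − 0.740818) = 0.974166
Series ([0.969460], [0.993228], and [0.974166]): 0.969460 × 0.993228 × 0.974166 = 0.9380

0.9380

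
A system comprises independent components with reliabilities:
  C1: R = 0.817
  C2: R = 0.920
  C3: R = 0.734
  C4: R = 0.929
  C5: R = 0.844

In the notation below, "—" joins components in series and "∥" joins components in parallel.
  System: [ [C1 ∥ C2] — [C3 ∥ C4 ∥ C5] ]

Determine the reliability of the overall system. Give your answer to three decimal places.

Parallel (C1 and C2): 1 − (1 − 0.81700)(1 − 0.92000) = 0.98536
Parallel (C3, C4, and C5): 1 − (1 − 0.73400)(1 − 0.92900)(1 − 0.84400) = 0.99705
Series ([0.98536] and [0.99705]): 0.98536 × 0.99705 = 0.982

0.982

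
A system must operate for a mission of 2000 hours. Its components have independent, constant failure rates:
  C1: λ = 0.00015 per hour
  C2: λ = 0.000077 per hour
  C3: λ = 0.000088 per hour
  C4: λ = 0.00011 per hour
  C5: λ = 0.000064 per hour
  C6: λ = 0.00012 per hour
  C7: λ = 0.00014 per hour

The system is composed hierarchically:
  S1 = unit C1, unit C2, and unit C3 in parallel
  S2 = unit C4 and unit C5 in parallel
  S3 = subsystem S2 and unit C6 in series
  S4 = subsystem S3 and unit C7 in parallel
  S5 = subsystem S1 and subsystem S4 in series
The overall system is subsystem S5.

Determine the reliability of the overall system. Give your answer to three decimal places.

R(C1) = exp(−0.00015 × 2000) = 0.74082
R(C2) = exp(−0.000077 × 2000) = 0.85727
R(C3) = exp(−0.000088 × 2000) = 0.83862
R(C4) = exp(−0.00011 × 2000) = 0.80252
R(C5) = exp(−0.000064 × 2000) = 0.87985
R(C6) = exp(−0.00012 × 2000) = 0.78663
R(C7) = exp(−0.00014 × 2000) = 0.75578
Parallel (C1, C2, and C3): 1 − (1 − 0.74082)(1 − 0.85727)(1 − 0.83862) = 0.99403
Parallel (C4 and C5): 1 − (1 − 0.80252)(1 − 0.87985) = 0.97627
Series ([0.97627] and C6): 0.97627 × 0.78663 = 0.76796
Parallel ([0.76796] and C7): 1 − (1 − 0.76796)(1 − 0.75578) = 0.94333
Series ([0.99403] and [0.94333]): 0.99403 × 0.94333 = 0.938

0.938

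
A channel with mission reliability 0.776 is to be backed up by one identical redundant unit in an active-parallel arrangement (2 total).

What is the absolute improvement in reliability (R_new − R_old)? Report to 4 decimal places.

R_before = 0.776
R_after = 1 − (1 − 0.776)^2 = 0.9498
ΔR = 0.9498 − 0.776 = 0.1738

0.1738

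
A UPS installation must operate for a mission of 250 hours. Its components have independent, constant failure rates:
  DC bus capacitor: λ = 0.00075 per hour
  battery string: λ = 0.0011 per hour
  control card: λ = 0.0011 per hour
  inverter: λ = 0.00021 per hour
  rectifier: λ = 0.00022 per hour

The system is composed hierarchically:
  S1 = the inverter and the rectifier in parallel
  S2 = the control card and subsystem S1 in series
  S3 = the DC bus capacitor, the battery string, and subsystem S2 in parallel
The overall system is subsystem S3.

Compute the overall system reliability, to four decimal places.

0.9900

R(DC bus capacitor) = exp(−0.00075 × 250) = 0.829029
R(battery string) = exp(−0.0011 × 250) = 0.759572
R(control card) = exp(−0.0011 × 250) = 0.759572
R(inverter) = exp(−0.00021 × 250) = 0.948854
R(rectifier) = exp(−0.00022 × 250) = 0.946485
Parallel (inverter and rectifier): 1 − (1 − 0.948854)(1 − 0.946485) = 0.997263
Series (control card and [0.997263]): 0.759572 × 0.997263 = 0.757493
Parallel (DC bus capacitor, battery string, and [0.757493]): 1 − (1 − 0.829029)(1 − 0.759572)(1 − 0.757493) = 0.9900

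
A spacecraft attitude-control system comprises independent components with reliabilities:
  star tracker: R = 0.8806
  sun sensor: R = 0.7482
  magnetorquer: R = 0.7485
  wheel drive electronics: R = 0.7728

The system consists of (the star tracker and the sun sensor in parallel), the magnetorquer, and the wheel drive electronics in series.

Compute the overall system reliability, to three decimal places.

0.561

Parallel (star tracker and sun sensor): 1 − (1 − 0.88060)(1 − 0.74820) = 0.96994
Series ([0.96994], magnetorquer, and wheel drive electronics): 0.96994 × 0.74850 × 0.77280 = 0.561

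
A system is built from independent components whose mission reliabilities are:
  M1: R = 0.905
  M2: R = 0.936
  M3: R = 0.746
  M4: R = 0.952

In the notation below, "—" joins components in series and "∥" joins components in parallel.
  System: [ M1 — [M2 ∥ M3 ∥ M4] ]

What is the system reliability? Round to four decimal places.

0.9043

Parallel (M2, M3, and M4): 1 − (1 − 0.936000)(1 − 0.746000)(1 − 0.952000) = 0.999220
Series (M1 and [0.999220]): 0.905000 × 0.999220 = 0.9043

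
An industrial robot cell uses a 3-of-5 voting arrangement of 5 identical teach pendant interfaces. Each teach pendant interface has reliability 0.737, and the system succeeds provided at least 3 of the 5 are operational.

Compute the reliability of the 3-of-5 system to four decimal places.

R = Σ_{i=3}^{5} C(5,i) p^i (1−p)^{5−i} with p = 0.737
C(5,3)·0.737^3·0.263^2 = 0.276894
C(5,4)·0.737^4·0.263^1 = 0.387968
C(5,5)·0.737^5·0.263^0 = 0.217439
Sum = 0.8823

0.8823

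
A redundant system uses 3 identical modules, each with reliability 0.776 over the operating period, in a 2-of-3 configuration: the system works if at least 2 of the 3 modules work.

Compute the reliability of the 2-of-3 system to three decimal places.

0.872

R = Σ_{i=2}^{3} C(3,i) p^i (1−p)^{3−i} with p = 0.776
C(3,2)·0.776^2·0.224^1 = 0.40466
C(3,3)·0.776^3·0.224^0 = 0.46729
Sum = 0.872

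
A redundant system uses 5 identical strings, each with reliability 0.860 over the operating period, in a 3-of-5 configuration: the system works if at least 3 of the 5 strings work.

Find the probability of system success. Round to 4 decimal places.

0.9780

R = Σ_{i=3}^{5} C(5,i) p^i (1−p)^{5−i} with p = 0.860
C(5,3)·0.860^3·0.140^2 = 0.124667
C(5,4)·0.860^4·0.140^1 = 0.382906
C(5,5)·0.860^5·0.140^0 = 0.470427
Sum = 0.9780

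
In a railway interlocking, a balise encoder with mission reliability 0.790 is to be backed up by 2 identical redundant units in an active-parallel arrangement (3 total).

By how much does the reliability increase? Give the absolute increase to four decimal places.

R_before = 0.790
R_after = 1 − (1 − 0.790)^3 = 0.9907
ΔR = 0.9907 − 0.790 = 0.2007

0.2007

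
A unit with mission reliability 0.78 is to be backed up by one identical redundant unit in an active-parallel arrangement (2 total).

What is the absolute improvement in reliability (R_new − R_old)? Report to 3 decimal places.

R_before = 0.78
R_after = 1 − (1 − 0.78)^2 = 0.952
ΔR = 0.952 − 0.78 = 0.172

0.172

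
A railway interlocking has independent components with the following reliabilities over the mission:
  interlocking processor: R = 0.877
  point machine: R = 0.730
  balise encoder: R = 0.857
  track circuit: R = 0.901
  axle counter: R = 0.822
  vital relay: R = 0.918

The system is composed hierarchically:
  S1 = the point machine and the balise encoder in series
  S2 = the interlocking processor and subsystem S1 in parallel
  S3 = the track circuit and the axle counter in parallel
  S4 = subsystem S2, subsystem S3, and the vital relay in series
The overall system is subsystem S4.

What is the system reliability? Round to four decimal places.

Series (point machine and balise encoder): 0.730000 × 0.857000 = 0.625610
Parallel (interlocking processor and [0.625610]): 1 − (1 − 0.877000)(1 − 0.625610) = 0.953950
Parallel (track circuit and axle counter): 1 − (1 − 0.901000)(1 − 0.822000) = 0.982378
Series ([0.953950], [0.982378], and vital relay): 0.953950 × 0.982378 × 0.918000 = 0.8603

0.8603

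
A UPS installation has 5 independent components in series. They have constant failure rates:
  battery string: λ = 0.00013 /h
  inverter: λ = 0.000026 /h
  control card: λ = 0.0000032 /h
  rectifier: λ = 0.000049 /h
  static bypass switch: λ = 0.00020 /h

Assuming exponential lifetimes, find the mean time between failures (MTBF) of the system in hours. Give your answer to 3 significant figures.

2450

Series of exponential components: λ_sys = Σ λ_i
λ_sys = 0.00013 + 0.000026 + 0.0000032 + 0.000049 + 0.00020 = 4.0820e-04 /h
MTBF = 1 / λ_sys = 2450 h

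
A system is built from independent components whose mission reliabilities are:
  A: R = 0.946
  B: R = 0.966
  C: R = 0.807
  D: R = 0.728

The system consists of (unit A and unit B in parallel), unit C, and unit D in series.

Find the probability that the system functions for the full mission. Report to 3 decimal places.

0.586

Parallel (A and B): 1 − (1 − 0.94600)(1 − 0.96600) = 0.99816
Series ([0.99816], C, and D): 0.99816 × 0.80700 × 0.72800 = 0.586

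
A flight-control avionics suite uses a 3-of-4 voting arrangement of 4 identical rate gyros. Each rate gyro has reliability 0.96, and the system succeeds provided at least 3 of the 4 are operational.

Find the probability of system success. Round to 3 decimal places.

R = Σ_{i=3}^{4} C(4,i) p^i (1−p)^{4−i} with p = 0.96
C(4,3)·0.96^3·0.04^1 = 0.14156
C(4,4)·0.96^4·0.04^0 = 0.84935
Sum = 0.991

0.991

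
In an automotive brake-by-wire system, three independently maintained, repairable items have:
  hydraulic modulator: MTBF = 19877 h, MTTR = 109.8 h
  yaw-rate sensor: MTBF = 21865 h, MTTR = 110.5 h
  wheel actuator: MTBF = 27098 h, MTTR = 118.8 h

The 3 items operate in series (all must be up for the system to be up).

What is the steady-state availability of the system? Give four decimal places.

A(hydraulic modulator) = MTBF/(MTBF+MTTR) = 19877/(19877+109.8) = 0.994506
A(yaw-rate sensor) = MTBF/(MTBF+MTTR) = 21865/(21865+110.5) = 0.994972
A(wheel actuator) = MTBF/(MTBF+MTTR) = 27098/(27098+118.8) = 0.995635
Series availability: 0.994506 × 0.994972 × 0.995635 = 0.9852

0.9852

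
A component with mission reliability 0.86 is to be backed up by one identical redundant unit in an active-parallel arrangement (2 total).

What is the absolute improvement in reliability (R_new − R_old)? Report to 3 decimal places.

R_before = 0.86
R_after = 1 − (1 − 0.86)^2 = 0.980
ΔR = 0.980 − 0.86 = 0.120

0.120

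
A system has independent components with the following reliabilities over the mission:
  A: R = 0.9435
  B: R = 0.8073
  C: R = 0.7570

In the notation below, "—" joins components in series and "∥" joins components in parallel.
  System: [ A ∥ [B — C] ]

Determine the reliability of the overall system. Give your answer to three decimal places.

Series (B and C): 0.80730 × 0.75700 = 0.61113
Parallel (A and [0.61113]): 1 − (1 − 0.94350)(1 − 0.61113) = 0.978

0.978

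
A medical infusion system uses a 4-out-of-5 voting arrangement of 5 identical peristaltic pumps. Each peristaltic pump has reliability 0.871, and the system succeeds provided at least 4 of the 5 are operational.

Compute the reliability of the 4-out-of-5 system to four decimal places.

0.8725

R = Σ_{i=4}^{5} C(5,i) p^i (1−p)^{5−i} with p = 0.871
C(5,4)·0.871^4·0.129^1 = 0.371221
C(5,5)·0.871^5·0.129^0 = 0.501292
Sum = 0.8725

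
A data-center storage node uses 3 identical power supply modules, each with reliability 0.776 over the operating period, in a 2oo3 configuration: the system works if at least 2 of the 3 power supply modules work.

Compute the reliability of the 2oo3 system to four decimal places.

R = Σ_{i=2}^{3} C(3,i) p^i (1−p)^{3−i} with p = 0.776
C(3,2)·0.776^2·0.224^1 = 0.404662
C(3,3)·0.776^3·0.224^0 = 0.467289
Sum = 0.8720

0.8720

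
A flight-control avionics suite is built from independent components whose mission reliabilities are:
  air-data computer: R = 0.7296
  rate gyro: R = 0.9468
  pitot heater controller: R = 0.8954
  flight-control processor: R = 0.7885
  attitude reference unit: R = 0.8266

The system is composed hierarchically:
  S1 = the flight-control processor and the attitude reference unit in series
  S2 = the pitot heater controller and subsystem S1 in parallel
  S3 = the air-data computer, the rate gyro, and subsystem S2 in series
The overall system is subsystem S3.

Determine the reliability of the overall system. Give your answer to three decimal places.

0.666

Series (flight-control processor and attitude reference unit): 0.78850 × 0.82660 = 0.65177
Parallel (pitot heater controller and [0.65177]): 1 − (1 − 0.89540)(1 − 0.65177) = 0.96358
Series (air-data computer, rate gyro, and [0.96358]): 0.72960 × 0.94680 × 0.96358 = 0.666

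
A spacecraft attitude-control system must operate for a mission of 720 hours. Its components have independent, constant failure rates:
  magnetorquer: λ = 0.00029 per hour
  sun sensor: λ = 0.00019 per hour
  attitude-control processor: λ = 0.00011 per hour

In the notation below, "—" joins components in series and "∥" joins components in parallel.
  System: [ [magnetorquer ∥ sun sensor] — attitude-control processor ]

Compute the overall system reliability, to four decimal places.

0.9016

R(magnetorquer) = exp(−0.00029 × 720) = 0.811558
R(sun sensor) = exp(−0.00019 × 720) = 0.872145
R(attitude-control processor) = exp(−0.00011 × 720) = 0.923855
Parallel (magnetorquer and sun sensor): 1 − (1 − 0.811558)(1 − 0.872145) = 0.975907
Series ([0.975907] and attitude-control processor): 0.975907 × 0.923855 = 0.9016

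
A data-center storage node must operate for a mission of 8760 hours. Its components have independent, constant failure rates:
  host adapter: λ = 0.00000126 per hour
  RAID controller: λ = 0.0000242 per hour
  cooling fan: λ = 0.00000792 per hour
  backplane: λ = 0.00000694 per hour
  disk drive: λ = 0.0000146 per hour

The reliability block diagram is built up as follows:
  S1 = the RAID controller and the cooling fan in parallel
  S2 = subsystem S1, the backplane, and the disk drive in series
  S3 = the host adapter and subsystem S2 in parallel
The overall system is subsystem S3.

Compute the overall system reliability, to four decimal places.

0.9980

R(host adapter) = exp(−0.00000126 × 8760) = 0.989023
R(RAID controller) = exp(−0.0000242 × 8760) = 0.808971
R(cooling fan) = exp(−0.00000792 × 8760) = 0.932973
R(backplane) = exp(−0.00000694 × 8760) = 0.941017
R(disk drive) = exp(−0.0000146 × 8760) = 0.879945
Parallel (RAID controller and cooling fan): 1 − (1 − 0.808971)(1 − 0.932973) = 0.987196
Series ([0.987196], backplane, and disk drive): 0.987196 × 0.941017 × 0.879945 = 0.817441
Parallel (host adapter and [0.817441]): 1 − (1 − 0.989023)(1 − 0.817441) = 0.9980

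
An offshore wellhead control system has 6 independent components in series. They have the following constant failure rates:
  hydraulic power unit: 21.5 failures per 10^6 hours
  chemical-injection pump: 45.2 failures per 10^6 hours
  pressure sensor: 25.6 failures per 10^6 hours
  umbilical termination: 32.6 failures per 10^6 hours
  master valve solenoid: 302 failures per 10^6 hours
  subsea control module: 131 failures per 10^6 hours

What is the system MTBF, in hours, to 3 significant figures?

Series of exponential components: λ_sys = Σ λ_i
λ_sys = 0.0000215 + 0.0000452 + 0.0000256 + 0.0000326 + 0.000302 + 0.000131 = 5.5790e-04 /h
MTBF = 1 / λ_sys = 1790 h

1790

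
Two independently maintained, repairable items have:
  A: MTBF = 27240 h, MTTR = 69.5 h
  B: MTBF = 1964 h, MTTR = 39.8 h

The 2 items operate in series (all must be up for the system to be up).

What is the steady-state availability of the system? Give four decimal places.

0.9776

A(A) = MTBF/(MTBF+MTTR) = 27240/(27240+69.5) = 0.997455
A(B) = MTBF/(MTBF+MTTR) = 1964/(1964+39.8) = 0.980138
Series availability: 0.997455 × 0.980138 = 0.9776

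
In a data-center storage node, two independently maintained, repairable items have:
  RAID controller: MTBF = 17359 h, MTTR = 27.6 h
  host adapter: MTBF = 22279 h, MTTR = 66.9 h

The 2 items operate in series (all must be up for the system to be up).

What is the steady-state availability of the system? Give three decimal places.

0.995

A(RAID controller) = MTBF/(MTBF+MTTR) = 17359/(17359+27.6) = 0.998413
A(host adapter) = MTBF/(MTBF+MTTR) = 22279/(22279+66.9) = 0.997006
Series availability: 0.998413 × 0.997006 = 0.995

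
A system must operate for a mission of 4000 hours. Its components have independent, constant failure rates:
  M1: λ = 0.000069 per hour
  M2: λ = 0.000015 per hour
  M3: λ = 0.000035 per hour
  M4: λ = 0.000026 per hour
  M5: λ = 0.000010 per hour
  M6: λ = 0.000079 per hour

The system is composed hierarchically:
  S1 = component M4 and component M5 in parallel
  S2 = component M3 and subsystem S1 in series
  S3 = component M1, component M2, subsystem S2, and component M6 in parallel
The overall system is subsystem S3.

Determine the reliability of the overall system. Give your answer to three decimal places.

0.999

R(M1) = exp(−0.000069 × 4000) = 0.75881
R(M2) = exp(−0.000015 × 4000) = 0.94176
R(M3) = exp(−0.000035 × 4000) = 0.86936
R(M4) = exp(−0.000026 × 4000) = 0.90123
R(M5) = exp(−0.000010 × 4000) = 0.96079
R(M6) = exp(−0.000079 × 4000) = 0.72906
Parallel (M4 and M5): 1 − (1 − 0.90123)(1 − 0.96079) = 0.99613
Series (M3 and [0.99613]): 0.86936 × 0.99613 = 0.86600
Parallel (M1, M2, [0.86600], and M6): 1 − (1 − 0.75881)(1 − 0.94176)(1 − 0.86600)(1 − 0.72906) = 0.999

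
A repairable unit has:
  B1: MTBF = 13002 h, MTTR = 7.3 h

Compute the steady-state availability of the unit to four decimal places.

A(B1) = MTBF/(MTBF+MTTR) = 13002/(13002+7.3) = 0.9994

0.9994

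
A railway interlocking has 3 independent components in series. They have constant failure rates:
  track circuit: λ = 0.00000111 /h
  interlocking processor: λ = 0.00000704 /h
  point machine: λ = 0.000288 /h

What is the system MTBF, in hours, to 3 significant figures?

Series of exponential components: λ_sys = Σ λ_i
λ_sys = 0.00000111 + 0.00000704 + 0.000288 = 2.9615e-04 /h
MTBF = 1 / λ_sys = 3380 h

3380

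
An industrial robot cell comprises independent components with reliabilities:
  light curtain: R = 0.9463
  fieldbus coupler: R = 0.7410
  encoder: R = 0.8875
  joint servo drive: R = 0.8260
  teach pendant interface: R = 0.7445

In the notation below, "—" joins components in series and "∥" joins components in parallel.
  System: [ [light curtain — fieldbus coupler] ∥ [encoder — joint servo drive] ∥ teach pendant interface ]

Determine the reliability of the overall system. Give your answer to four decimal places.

0.9796

Series (light curtain and fieldbus coupler): 0.946300 × 0.741000 = 0.701208
Series (encoder and joint servo drive): 0.887500 × 0.826000 = 0.733075
Parallel ([0.701208], [0.733075], and teach pendant interface): 1 − (1 − 0.701208)(1 − 0.733075)(1 − 0.744500) = 0.9796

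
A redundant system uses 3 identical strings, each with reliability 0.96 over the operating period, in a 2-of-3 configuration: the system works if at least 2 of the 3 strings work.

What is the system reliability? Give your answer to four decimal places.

R = Σ_{i=2}^{3} C(3,i) p^i (1−p)^{3−i} with p = 0.96
C(3,2)·0.96^2·0.04^1 = 0.110592
C(3,3)·0.96^3·0.04^0 = 0.884736
Sum = 0.9953

0.9953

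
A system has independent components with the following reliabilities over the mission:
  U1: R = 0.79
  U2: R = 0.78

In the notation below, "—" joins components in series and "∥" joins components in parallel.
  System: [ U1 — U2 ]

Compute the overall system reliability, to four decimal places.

0.6162

Series (U1 and U2): 0.790000 × 0.780000 = 0.6162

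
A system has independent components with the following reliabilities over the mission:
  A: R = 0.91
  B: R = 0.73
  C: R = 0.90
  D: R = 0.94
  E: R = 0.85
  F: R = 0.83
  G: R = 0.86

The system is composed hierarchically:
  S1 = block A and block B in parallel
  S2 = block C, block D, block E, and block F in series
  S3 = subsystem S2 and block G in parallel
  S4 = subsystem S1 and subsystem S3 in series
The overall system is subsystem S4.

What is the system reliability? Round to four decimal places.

Parallel (A and B): 1 − (1 − 0.910000)(1 − 0.730000) = 0.975700
Series (C, D, E, and F): 0.900000 × 0.940000 × 0.850000 × 0.830000 = 0.596853
Parallel ([0.596853] and G): 1 − (1 − 0.596853)(1 − 0.860000) = 0.943559
Series ([0.975700] and [0.943559]): 0.975700 × 0.943559 = 0.9206

0.9206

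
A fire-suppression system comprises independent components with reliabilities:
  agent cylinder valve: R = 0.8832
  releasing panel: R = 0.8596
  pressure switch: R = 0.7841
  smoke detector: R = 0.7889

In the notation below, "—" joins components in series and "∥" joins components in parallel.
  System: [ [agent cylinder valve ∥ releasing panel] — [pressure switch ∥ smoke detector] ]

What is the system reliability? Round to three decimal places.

0.939

Parallel (agent cylinder valve and releasing panel): 1 − (1 − 0.88320)(1 − 0.85960) = 0.98360
Parallel (pressure switch and smoke detector): 1 − (1 − 0.78410)(1 − 0.78890) = 0.95442
Series ([0.98360] and [0.95442]): 0.98360 × 0.95442 = 0.939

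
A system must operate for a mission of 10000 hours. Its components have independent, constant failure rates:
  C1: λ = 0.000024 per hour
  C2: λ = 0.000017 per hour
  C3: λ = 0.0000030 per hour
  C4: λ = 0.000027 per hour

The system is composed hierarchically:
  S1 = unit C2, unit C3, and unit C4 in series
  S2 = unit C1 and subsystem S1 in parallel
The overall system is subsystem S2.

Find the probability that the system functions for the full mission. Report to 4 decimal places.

0.9200

R(C1) = exp(−0.000024 × 10000) = 0.786628
R(C2) = exp(−0.000017 × 10000) = 0.843665
R(C3) = exp(−0.0000030 × 10000) = 0.970446
R(C4) = exp(−0.000027 × 10000) = 0.763379
Series (C2, C3, and C4): 0.843665 × 0.970446 × 0.763379 = 0.625002
Parallel (C1 and [0.625002]): 1 − (1 − 0.786628)(1 − 0.625002) = 0.9200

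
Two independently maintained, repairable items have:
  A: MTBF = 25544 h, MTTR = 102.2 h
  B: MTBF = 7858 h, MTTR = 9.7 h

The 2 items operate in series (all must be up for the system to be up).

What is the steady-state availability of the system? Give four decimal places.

A(A) = MTBF/(MTBF+MTTR) = 25544/(25544+102.2) = 0.996015
A(B) = MTBF/(MTBF+MTTR) = 7858/(7858+9.7) = 0.998767
Series availability: 0.996015 × 0.998767 = 0.9948

0.9948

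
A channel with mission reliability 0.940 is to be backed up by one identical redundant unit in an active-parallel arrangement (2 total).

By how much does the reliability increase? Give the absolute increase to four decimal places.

0.0564

R_before = 0.940
R_after = 1 − (1 − 0.940)^2 = 0.9964
ΔR = 0.9964 − 0.940 = 0.0564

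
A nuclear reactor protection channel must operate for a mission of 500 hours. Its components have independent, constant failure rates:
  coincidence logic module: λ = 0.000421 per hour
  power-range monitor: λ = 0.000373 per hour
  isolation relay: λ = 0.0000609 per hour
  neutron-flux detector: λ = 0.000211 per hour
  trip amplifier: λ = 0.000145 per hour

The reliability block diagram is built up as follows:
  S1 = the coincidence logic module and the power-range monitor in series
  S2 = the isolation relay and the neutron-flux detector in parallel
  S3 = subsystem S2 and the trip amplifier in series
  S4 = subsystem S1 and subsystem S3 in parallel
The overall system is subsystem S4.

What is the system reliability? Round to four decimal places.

R(coincidence logic module) = exp(−0.000421 × 500) = 0.810179
R(power-range monitor) = exp(−0.000373 × 500) = 0.829859
R(isolation relay) = exp(−0.0000609 × 500) = 0.970009
R(neutron-flux detector) = exp(−0.000211 × 500) = 0.899874
R(trip amplifier) = exp(−0.000145 × 500) = 0.930066
Series (coincidence logic module and power-range monitor): 0.810179 × 0.829859 = 0.672334
Parallel (isolation relay and neutron-flux detector): 1 − (1 − 0.970009)(1 − 0.899874) = 0.996997
Series ([0.996997] and trip amplifier): 0.996997 × 0.930066 = 0.927273
Parallel ([0.672334] and [0.927273]): 1 − (1 − 0.672334)(1 − 0.927273) = 0.9762

0.9762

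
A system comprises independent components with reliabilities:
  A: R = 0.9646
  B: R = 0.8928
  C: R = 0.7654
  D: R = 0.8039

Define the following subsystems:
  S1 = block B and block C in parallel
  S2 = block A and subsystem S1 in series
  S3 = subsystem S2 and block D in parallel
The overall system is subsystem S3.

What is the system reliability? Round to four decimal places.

0.9883

Parallel (B and C): 1 − (1 − 0.892800)(1 − 0.765400) = 0.974851
Series (A and [0.974851]): 0.964600 × 0.974851 = 0.940341
Parallel ([0.940341] and D): 1 − (1 − 0.940341)(1 − 0.803900) = 0.9883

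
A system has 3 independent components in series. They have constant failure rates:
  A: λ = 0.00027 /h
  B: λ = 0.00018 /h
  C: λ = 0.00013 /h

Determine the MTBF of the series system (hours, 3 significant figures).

Series of exponential components: λ_sys = Σ λ_i
λ_sys = 0.00027 + 0.00018 + 0.00013 = 5.8000e-04 /h
MTBF = 1 / λ_sys = 1720 h

1720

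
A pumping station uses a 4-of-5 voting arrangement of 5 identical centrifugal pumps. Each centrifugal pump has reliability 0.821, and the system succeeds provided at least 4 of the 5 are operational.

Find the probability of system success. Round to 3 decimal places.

R = Σ_{i=4}^{5} C(5,i) p^i (1−p)^{5−i} with p = 0.821
C(5,4)·0.821^4·0.179^1 = 0.40663
C(5,5)·0.821^5·0.179^0 = 0.37301
Sum = 0.780

0.780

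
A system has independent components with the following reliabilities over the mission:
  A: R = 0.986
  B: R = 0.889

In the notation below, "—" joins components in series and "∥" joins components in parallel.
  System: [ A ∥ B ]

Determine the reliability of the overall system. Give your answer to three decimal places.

0.998

Parallel (A and B): 1 − (1 − 0.98600)(1 − 0.88900) = 0.998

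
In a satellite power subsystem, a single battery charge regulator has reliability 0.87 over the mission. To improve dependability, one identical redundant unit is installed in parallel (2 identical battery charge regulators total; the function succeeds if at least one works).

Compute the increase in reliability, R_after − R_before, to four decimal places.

R_before = 0.87
R_after = 1 − (1 − 0.87)^2 = 0.9831
ΔR = 0.9831 − 0.87 = 0.1131

0.1131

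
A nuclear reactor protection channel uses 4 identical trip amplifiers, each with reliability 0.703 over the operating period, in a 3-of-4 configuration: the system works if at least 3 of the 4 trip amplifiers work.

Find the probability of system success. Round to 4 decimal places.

0.6570

R = Σ_{i=3}^{4} C(4,i) p^i (1−p)^{4−i} with p = 0.703
C(4,3)·0.703^3·0.297^1 = 0.412746
C(4,4)·0.703^4·0.297^0 = 0.244243
Sum = 0.6570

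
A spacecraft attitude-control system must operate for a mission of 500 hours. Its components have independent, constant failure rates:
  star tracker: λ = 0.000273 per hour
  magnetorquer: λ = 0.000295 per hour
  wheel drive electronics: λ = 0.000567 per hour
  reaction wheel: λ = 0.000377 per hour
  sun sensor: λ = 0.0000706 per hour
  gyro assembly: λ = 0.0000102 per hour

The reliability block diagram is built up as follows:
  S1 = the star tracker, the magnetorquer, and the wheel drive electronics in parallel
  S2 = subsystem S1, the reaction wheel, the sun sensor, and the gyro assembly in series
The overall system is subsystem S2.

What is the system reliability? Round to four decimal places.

0.7920

R(star tracker) = exp(−0.000273 × 500) = 0.872406
R(magnetorquer) = exp(−0.000295 × 500) = 0.862862
R(wheel drive electronics) = exp(−0.000567 × 500) = 0.753143
R(reaction wheel) = exp(−0.000377 × 500) = 0.828201
R(sun sensor) = exp(−0.0000706 × 500) = 0.965316
R(gyro assembly) = exp(−0.0000102 × 500) = 0.994913
Parallel (star tracker, magnetorquer, and wheel drive electronics): 1 − (1 − 0.872406)(1 − 0.862862)(1 − 0.753143) = 0.995680
Series ([0.995680], reaction wheel, sun sensor, and gyro assembly): 0.995680 × 0.828201 × 0.965316 × 0.994913 = 0.7920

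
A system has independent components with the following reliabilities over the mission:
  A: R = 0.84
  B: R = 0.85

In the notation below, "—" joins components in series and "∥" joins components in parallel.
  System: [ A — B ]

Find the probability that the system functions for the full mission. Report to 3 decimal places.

Series (A and B): 0.84000 × 0.85000 = 0.714

0.714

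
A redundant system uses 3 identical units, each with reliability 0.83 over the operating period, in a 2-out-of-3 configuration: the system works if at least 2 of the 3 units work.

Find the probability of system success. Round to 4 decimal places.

R = Σ_{i=2}^{3} C(3,i) p^i (1−p)^{3−i} with p = 0.83
C(3,2)·0.83^2·0.17^1 = 0.351339
C(3,3)·0.83^3·0.17^0 = 0.571787
Sum = 0.9231

0.9231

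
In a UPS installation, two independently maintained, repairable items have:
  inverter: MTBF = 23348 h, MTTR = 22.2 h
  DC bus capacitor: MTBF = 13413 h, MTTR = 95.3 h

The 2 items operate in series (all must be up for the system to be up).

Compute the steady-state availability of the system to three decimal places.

A(inverter) = MTBF/(MTBF+MTTR) = 23348/(23348+22.2) = 0.999050
A(DC bus capacitor) = MTBF/(MTBF+MTTR) = 13413/(13413+95.3) = 0.992945
Series availability: 0.999050 × 0.992945 = 0.992

0.992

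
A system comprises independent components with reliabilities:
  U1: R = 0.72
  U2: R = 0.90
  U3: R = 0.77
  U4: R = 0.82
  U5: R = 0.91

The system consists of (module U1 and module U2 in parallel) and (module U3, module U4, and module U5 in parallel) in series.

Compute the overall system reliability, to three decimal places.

0.968

Parallel (U1 and U2): 1 − (1 − 0.72000)(1 − 0.90000) = 0.97200
Parallel (U3, U4, and U5): 1 − (1 − 0.77000)(1 − 0.82000)(1 − 0.91000) = 0.99627
Series ([0.97200] and [0.99627]): 0.97200 × 0.99627 = 0.968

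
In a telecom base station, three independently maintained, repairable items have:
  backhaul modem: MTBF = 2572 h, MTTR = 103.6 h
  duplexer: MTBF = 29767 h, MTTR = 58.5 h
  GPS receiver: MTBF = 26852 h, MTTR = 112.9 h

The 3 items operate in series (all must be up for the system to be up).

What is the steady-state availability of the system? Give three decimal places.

0.955

A(backhaul modem) = MTBF/(MTBF+MTTR) = 2572/(2572+103.6) = 0.961280
A(duplexer) = MTBF/(MTBF+MTTR) = 29767/(29767+58.5) = 0.998039
A(GPS receiver) = MTBF/(MTBF+MTTR) = 26852/(26852+112.9) = 0.995813
Series availability: 0.961280 × 0.998039 × 0.995813 = 0.955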